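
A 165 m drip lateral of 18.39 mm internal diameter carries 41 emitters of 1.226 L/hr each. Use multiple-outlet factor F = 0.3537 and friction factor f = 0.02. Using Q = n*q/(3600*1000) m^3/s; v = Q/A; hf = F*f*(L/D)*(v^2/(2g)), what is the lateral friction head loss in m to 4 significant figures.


Q = 41*1.226/(3600*1000) = 1.39628e-05 m^3/s
A = pi*(18.39e-3/2)^2 = 2.65615e-04 m^2, so v = Q/A = 0.0525676 m/s
hf = 0.3537*0.02*(165/0.01839)*(0.0525676^2/(2*9.81)) = 0.008939 m
Therefore the lateral friction head loss = 0.008939 m.


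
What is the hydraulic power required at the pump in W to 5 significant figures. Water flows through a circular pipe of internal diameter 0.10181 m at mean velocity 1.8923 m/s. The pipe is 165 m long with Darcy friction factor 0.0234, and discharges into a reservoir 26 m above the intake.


Approach: apply continuity + Darcy-Weisbach + hydraulic power, Q = A*v; hf = f*(L/D)*(v^2/(2g)); H = static + hf; P = rho*g*Q*H.
Step 1 — flow rate (continuity, Q = A*v):
  A = pi*(0.10181/2)^2 = 0.008140869 m^2
  Q = 0.008140869 * 1.8923 = 0.01540497 m^3/s
Step 2 — friction head loss (Darcy-Weisbach):
  hf = 0.0234 * (165/0.10181) * (1.8923^2 / (2*9.81))
  hf = 6.921342 m
Step 3 — total head: H = 26 + 6.921342 = 32.92134 m
Step 4 — hydraulic power (P = rho*g*Q*H):
  P = 1000 * 9.81 * 0.01540497 * 32.92134 = 4975.2 W
Therefore the hydraulic power required at the pump = 4975.2 W.


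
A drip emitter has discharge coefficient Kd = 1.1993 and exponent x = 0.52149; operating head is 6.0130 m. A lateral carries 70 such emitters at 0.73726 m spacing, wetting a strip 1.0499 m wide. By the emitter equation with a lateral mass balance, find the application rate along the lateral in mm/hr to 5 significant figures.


Approach: apply the emitter equation with a lateral mass balance, q = Kd*h^x; Q = n*q; rate = Q/(n*spacing*width).
Step 1 — single emitter flow (q = Kd*h^x):
  q = 1.1993 * 6.0130^0.52149 = 3.056442 L/hr
Step 2 — total lateral flow: Q = 70 * 3.056442 = 213.9509 L/hr
Step 3 — wetted area: A = 70 * 0.73726 * 1.0499 = 54.18345 m^2
Step 4 — application rate: Q/A = 213.9509/54.18345 = 3.9486 mm/hr
Therefore the application rate along the lateral = 3.9486 mm/hr.


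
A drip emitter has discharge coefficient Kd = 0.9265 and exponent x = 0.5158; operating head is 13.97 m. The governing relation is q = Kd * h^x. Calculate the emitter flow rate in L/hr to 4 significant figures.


q = 0.9265 * 13.97^0.5158 = 3.610 L/hr
Therefore the emitter flow rate = 3.610 L/hr.


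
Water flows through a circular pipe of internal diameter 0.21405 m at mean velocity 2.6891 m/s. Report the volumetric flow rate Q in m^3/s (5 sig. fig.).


Approach: apply the continuity equation for pipe flow, Q = A * v with A = pi*(D/2)^2.
A = pi*(0.21405/2)^2 = 0.03598490 m^2
Q = 0.03598490 * 2.6891 = 0.096767 m^3/s
Therefore the volumetric flow rate Q = 0.096767 m^3/s.


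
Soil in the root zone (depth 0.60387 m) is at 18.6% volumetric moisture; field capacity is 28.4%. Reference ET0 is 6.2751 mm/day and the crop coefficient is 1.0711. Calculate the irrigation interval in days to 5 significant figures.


Approach: apply soil-water budget scheduling, SMD = (FC-theta)/100*depth*1000; ETc = ET0*Kc; interval = SMD/ETc.
Step 1 — soil moisture deficit:
  SMD = (28.4 - 18.6)/100 * 0.60387 * 1000 = 59.17926 mm
Step 2 — daily crop ET (ETc = ET0*Kc):
  ETc = 6.2751 * 1.0711 = 6.721260 mm/day
Step 3 — irrigation interval (SMD/ETc):
  interval = 59.17926 / 6.721260 = 8.8048 days
Therefore the irrigation interval = 8.8048 days.


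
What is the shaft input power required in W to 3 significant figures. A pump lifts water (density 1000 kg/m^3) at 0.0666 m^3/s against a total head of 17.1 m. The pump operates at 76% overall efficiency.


Approach: apply hydraulic power then efficiency conversion, P = rho*g*Q*H; P_in = P/eta.
Step 1 — hydraulic power (P = rho*g*Q*H):
  P = 1000 * 9.81 * 0.0666 * 17.1 = 11172 W
Step 2 — input power: P_in = P/eta = 11172 / 0.76 = 14700 W
Therefore the shaft input power required = 14700 W.


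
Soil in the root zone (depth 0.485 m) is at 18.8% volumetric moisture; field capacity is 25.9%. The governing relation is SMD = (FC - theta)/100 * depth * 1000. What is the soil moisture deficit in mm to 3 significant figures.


SMD = (25.9 - 18.8)/100 * 0.485 * 1000 = 34.4 mm
Therefore the soil moisture deficit = 34.4 mm.


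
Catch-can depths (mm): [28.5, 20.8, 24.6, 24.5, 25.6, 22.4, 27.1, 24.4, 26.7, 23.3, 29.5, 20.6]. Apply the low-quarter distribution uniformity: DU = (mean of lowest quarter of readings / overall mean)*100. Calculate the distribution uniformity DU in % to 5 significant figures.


sorted lowest 3 of 12: [20.6, 20.8, 22.4] -> mean = 21.26667 mm
overall mean = 24.83333 mm
DU = (21.26667/24.83333)*100 = 85.638 %
Therefore the distribution uniformity DU = 85.638 %.


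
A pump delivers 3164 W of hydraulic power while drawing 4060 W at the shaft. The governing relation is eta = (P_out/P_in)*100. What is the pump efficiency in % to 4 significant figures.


eta = (3164 / 4060) * 100 = 77.93 %
Therefore the pump efficiency = 77.93 %.


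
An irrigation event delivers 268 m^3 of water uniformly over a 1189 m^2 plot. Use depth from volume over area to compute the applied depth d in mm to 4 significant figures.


Approach: apply depth from volume over area, d = (V/A)*1000.
d = (268 / 1189) * 1000 = 225.4 mm
Therefore the applied depth d = 225.4 mm.


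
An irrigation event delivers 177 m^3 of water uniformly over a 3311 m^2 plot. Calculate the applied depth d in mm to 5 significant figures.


Approach: apply depth from volume over area, d = (V/A)*1000.
d = (177 / 3311) * 1000 = 53.458 mm
Therefore the applied depth d = 53.458 mm.


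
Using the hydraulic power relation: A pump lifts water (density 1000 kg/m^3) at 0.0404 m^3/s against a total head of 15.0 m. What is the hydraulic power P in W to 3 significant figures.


Approach: apply the hydraulic power relation, P = rho*g*Q*H.
P = 1000 * 9.81 * 0.0404 * 15.0 = 5940 W
Therefore the hydraulic power P = 5940 W.


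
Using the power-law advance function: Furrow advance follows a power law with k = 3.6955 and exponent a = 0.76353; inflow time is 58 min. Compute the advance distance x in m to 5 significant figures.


Approach: apply the power-law advance function, x = k*t^a.
x = 3.6955 * 58^0.76353 = 82.055 m
Therefore the advance distance x = 82.055 m.


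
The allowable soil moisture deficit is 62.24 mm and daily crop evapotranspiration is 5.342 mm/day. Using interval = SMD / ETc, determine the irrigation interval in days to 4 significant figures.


interval = 62.24 / 5.342 = 11.65 days
Therefore the irrigation interval = 11.65 days.


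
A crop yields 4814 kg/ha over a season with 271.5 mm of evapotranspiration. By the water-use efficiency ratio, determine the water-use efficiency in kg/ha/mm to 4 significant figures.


Approach: apply the water-use efficiency ratio, WUE = yield/ET.
WUE = 4814 / 271.5 = 17.73 kg/ha/mm
Therefore the water-use efficiency = 17.73 kg/ha/mm.


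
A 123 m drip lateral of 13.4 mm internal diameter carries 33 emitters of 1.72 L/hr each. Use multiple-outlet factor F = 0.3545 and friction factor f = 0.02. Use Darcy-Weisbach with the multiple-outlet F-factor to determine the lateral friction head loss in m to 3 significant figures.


Approach: apply Darcy-Weisbach with the multiple-outlet F-factor, Q = n*q/(3600*1000) m^3/s; v = Q/A; hf = F*f*(L/D)*(v^2/(2g)).
Q = 33*1.72/(3600*1000) = 1.5767e-05 m^3/s
A = pi*(13.4e-3/2)^2 = 1.4103e-04 m^2, so v = Q/A = 0.11180 m/s
hf = 0.3545*0.02*(123/0.0134)*(0.11180^2/(2*9.81)) = 0.0415 m
Therefore the lateral friction head loss = 0.0415 m.


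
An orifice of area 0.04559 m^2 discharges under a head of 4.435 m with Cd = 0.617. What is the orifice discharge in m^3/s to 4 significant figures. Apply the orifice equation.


Approach: apply the orifice equation, Q = Cd*A*sqrt(2*g*h).
Q = 0.617 * 0.04559 * sqrt(2*9.81*4.435) = 0.2624 m^3/s
Therefore the orifice discharge = 0.2624 m^3/s.


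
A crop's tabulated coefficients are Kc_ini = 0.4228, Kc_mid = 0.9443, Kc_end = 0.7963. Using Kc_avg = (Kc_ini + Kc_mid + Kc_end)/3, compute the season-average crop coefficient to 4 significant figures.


Kc_avg = (0.4228 + 0.9443 + 0.7963)/3 = 0.7211
Therefore the season-average crop coefficient = 0.7211.


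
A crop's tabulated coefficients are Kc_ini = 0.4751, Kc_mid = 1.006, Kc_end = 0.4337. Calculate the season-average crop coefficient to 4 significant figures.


Approach: apply a simple seasonal average, Kc_avg = (Kc_ini + Kc_mid + Kc_end)/3.
Kc_avg = (0.4751 + 1.006 + 0.4337)/3 = 0.6383
Therefore the season-average crop coefficient = 0.6383.


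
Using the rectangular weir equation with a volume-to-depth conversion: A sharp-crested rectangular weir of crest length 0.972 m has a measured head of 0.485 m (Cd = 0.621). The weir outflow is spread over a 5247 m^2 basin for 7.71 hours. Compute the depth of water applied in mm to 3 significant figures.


Approach: apply the rectangular weir equation with a volume-to-depth conversion, Q = (2/3)*Cd*L*sqrt(2g)*H^1.5; d = Q*t/A * 1000.
Step 1 — weir discharge:
  Q = (2/3)*0.621*0.972*sqrt(2*9.81)*0.485^1.5 = 0.60204 m^3/s
Step 2 — volume: V = 0.60204 * 7.71*3600 = 16710 m^3
Step 3 — depth: d = V/A * 1000 = 16710/5247 * 1000 = 3180 mm
Therefore the depth of water applied = 3180 mm.


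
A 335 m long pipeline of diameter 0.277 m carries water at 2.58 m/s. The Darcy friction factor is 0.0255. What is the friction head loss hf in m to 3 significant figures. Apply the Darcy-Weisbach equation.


Approach: apply the Darcy-Weisbach equation, hf = f*(L/D)*(v^2/(2g)).
hf = 0.0255 * (335/0.277) * (2.58^2 / (2*9.81))
hf = 10.5 m
Therefore the friction head loss hf = 10.5 m.


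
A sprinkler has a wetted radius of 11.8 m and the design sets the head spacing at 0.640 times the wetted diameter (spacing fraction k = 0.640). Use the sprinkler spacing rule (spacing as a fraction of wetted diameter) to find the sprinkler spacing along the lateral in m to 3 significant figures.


Approach: apply the sprinkler spacing rule (spacing as a fraction of wetted diameter), S = k*(2*R).
S = 0.640 * (2 * 11.8) = 15.1 m
Therefore the sprinkler spacing along the lateral = 15.1 m.


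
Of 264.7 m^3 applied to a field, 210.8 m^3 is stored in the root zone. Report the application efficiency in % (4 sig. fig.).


Approach: apply the application efficiency ratio, Ea = (stored/applied)*100.
Ea = (210.8/264.7)*100 = 79.64 %
Therefore the application efficiency = 79.64 %.


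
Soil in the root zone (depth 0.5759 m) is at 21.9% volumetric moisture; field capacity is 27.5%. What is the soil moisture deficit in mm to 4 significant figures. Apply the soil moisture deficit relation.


Approach: apply the soil moisture deficit relation, SMD = (FC - theta)/100 * depth * 1000.
SMD = (27.5 - 21.9)/100 * 0.5759 * 1000 = 32.25 mm
Therefore the soil moisture deficit = 32.25 mm.


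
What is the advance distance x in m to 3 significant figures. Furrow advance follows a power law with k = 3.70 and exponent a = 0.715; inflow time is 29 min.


Approach: apply the power-law advance function, x = k*t^a.
x = 3.70 * 29^0.715 = 41.1 m
Therefore the advance distance x = 41.1 m.


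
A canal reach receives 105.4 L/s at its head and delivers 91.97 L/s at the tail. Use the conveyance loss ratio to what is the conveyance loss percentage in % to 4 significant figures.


Approach: apply the conveyance loss ratio, loss% = ((Q_head - Q_tail)/Q_head)*100.
loss = ((105.4 - 91.97)/105.4)*100 = 12.74 %
Therefore the conveyance loss percentage = 12.74 %.


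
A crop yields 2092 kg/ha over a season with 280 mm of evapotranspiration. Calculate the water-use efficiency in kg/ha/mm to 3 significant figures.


Approach: apply the water-use efficiency ratio, WUE = yield/ET.
WUE = 2092 / 280 = 7.47 kg/ha/mm
Therefore the water-use efficiency = 7.47 kg/ha/mm.


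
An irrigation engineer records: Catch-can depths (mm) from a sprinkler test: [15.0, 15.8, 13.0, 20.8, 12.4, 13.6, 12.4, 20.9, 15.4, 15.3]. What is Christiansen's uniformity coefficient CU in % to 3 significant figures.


Approach: apply Christiansen's uniformity coefficient, CU = (1 - mean_abs_deviation/mean)*100.
mean = 15.460 mm
mean |d_i - mean| = 2.2240 mm
CU = (1 - 2.2240/15.460)*100 = 85.6 %
Therefore Christiansen's uniformity coefficient CU = 85.6 %.


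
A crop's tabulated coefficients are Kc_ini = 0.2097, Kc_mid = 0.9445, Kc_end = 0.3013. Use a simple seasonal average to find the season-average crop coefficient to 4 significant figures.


Approach: apply a simple seasonal average, Kc_avg = (Kc_ini + Kc_mid + Kc_end)/3.
Kc_avg = (0.2097 + 0.9445 + 0.3013)/3 = 0.4852
Therefore the season-average crop coefficient = 0.4852.


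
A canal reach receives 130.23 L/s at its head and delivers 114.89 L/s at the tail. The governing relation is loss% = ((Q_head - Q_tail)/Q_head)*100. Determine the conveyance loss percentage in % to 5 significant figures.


loss = ((130.23 - 114.89)/130.23)*100 = 11.779 %
Therefore the conveyance loss percentage = 11.779 %.


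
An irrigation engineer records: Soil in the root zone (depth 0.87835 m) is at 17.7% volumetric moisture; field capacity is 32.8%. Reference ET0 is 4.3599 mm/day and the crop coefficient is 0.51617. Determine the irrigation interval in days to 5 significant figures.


Approach: apply soil-water budget scheduling, SMD = (FC-theta)/100*depth*1000; ETc = ET0*Kc; interval = SMD/ETc.
Step 1 — soil moisture deficit:
  SMD = (32.8 - 17.7)/100 * 0.87835 * 1000 = 132.6308 mm
Step 2 — daily crop ET (ETc = ET0*Kc):
  ETc = 4.3599 * 0.51617 = 2.250450 mm/day
Step 3 — irrigation interval (SMD/ETc):
  interval = 132.6308 / 2.250450 = 58.935 days
Therefore the irrigation interval = 58.935 days.


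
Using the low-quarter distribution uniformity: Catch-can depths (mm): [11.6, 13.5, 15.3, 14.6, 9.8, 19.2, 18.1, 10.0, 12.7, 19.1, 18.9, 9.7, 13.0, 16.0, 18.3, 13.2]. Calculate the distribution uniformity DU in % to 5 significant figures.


Approach: apply the low-quarter distribution uniformity, DU = (mean of lowest quarter of readings / overall mean)*100.
sorted lowest 4 of 16: [9.7, 9.8, 10.0, 11.6] -> mean = 10.27500 mm
overall mean = 14.56250 mm
DU = (10.27500/14.56250)*100 = 70.558 %
Therefore the distribution uniformity DU = 70.558 %.


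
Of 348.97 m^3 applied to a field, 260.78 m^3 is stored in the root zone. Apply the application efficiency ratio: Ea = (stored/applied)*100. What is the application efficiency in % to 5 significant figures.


Ea = (260.78/348.97)*100 = 74.728 %
Therefore the application efficiency = 74.728 %.


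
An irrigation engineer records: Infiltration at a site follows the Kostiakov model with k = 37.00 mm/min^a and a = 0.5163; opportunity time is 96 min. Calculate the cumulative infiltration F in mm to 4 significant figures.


Approach: apply the Kostiakov infiltration equation, F = k*t^a.
F = 37.00 * 96^0.5163 = 390.5 mm
Therefore the cumulative infiltration F = 390.5 mm.


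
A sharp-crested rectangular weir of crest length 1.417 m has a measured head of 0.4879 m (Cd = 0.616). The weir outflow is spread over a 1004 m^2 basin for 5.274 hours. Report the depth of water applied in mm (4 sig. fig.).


Approach: apply the rectangular weir equation with a volume-to-depth conversion, Q = (2/3)*Cd*L*sqrt(2g)*H^1.5; d = Q*t/A * 1000.
Step 1 — weir discharge:
  Q = (2/3)*0.616*1.417*sqrt(2*9.81)*0.4879^1.5 = 0.878426 m^3/s
Step 2 — volume: V = 0.878426 * 5.274*3600 = 16678.1 m^3
Step 3 — depth: d = V/A * 1000 = 16678.1/1004 * 1000 = 16610 mm
Therefore the depth of water applied = 16610 mm.


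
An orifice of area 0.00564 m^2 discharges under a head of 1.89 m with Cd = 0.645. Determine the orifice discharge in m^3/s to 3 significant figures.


Approach: apply the orifice equation, Q = Cd*A*sqrt(2*g*h).
Q = 0.645 * 0.00564 * sqrt(2*9.81*1.89) = 0.0222 m^3/s
Therefore the orifice discharge = 0.0222 m^3/s.


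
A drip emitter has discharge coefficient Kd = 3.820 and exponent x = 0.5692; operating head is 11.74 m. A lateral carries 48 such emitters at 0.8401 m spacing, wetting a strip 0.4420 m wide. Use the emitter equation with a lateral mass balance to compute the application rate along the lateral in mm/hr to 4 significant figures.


Approach: apply the emitter equation with a lateral mass balance, q = Kd*h^x; Q = n*q; rate = Q/(n*spacing*width).
Step 1 — single emitter flow (q = Kd*h^x):
  q = 3.820 * 11.74^0.5692 = 15.5210 L/hr
Step 2 — total lateral flow: Q = 48 * 15.5210 = 745.006 L/hr
Step 3 — wetted area: A = 48 * 0.8401 * 0.4420 = 17.8236 m^2
Step 4 — application rate: Q/A = 745.006/17.8236 = 41.80 mm/hr
Therefore the application rate along the lateral = 41.80 mm/hr.


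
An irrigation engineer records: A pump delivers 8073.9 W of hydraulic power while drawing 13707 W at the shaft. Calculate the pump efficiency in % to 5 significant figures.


Approach: apply the efficiency ratio, eta = (P_out/P_in)*100.
eta = (8073.9 / 13707) * 100 = 58.903 %
Therefore the pump efficiency = 58.903 %.


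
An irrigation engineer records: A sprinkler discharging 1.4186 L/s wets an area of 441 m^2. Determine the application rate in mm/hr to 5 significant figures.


Approach: apply the application rate relation, rate = (Q/A)*3600.
rate = (1.4186 / 441) * 3600 = 11.580 mm/hr
Therefore the application rate = 11.580 mm/hr.


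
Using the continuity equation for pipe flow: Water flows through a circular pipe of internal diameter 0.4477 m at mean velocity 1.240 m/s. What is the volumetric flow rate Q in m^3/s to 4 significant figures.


Approach: apply the continuity equation for pipe flow, Q = A * v with A = pi*(D/2)^2.
A = pi*(0.4477/2)^2 = 0.157422 m^2
Q = 0.157422 * 1.240 = 0.1952 m^3/s
Therefore the volumetric flow rate Q = 0.1952 m^3/s.


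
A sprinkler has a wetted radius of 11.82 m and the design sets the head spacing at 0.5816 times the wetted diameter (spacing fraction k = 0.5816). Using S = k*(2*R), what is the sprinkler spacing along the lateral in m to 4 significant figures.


S = 0.5816 * (2 * 11.82) = 13.75 m
Therefore the sprinkler spacing along the lateral = 13.75 m.


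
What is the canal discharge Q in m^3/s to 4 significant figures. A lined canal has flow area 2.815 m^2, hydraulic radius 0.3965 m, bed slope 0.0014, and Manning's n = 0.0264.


Approach: apply Manning's equation, Q = (1/n)*A*R^(2/3)*S^(1/2).
Q = (1/0.0264) * 2.815 * 0.3965^(2/3) * 0.0014^(1/2) = 2.153 m^3/s
Therefore the canal discharge Q = 2.153 m^3/s.


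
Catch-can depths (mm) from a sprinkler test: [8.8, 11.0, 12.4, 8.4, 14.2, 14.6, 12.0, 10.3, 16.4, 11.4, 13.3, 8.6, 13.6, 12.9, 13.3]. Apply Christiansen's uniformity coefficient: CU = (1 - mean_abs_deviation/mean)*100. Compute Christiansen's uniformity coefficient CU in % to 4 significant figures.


mean = 12.0800 mm
mean |d_i - mean| = 1.87467 mm
CU = (1 - 1.87467/12.0800)*100 = 84.48 %
Therefore Christiansen's uniformity coefficient CU = 84.48 %.


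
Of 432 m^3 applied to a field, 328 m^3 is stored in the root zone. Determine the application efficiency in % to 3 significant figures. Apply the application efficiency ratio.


Approach: apply the application efficiency ratio, Ea = (stored/applied)*100.
Ea = (328/432)*100 = 75.9 %
Therefore the application efficiency = 75.9 %.


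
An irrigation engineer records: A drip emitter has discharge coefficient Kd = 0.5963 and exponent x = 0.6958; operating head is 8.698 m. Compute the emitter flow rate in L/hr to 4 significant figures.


Approach: apply the emitter characteristic equation, q = Kd * h^x.
q = 0.5963 * 8.698^0.6958 = 2.686 L/hr
Therefore the emitter flow rate = 2.686 L/hr.


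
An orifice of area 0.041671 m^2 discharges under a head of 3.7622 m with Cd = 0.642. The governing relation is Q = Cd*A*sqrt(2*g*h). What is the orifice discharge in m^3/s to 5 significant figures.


Q = 0.642 * 0.041671 * sqrt(2*9.81*3.7622) = 0.22985 m^3/s
Therefore the orifice discharge = 0.22985 m^3/s.


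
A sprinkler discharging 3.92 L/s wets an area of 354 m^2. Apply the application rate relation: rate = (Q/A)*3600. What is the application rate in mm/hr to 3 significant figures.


rate = (3.92 / 354) * 3600 = 39.9 mm/hr
Therefore the application rate = 39.9 mm/hr.


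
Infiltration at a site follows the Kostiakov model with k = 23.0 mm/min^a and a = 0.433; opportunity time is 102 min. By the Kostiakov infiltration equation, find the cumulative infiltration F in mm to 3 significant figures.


Approach: apply the Kostiakov infiltration equation, F = k*t^a.
F = 23.0 * 102^0.433 = 170 mm
Therefore the cumulative infiltration F = 170 mm.


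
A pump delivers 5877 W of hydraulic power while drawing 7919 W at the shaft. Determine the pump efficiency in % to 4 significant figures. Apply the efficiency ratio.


Approach: apply the efficiency ratio, eta = (P_out/P_in)*100.
eta = (5877 / 7919) * 100 = 74.21 %
Therefore the pump efficiency = 74.21 %.


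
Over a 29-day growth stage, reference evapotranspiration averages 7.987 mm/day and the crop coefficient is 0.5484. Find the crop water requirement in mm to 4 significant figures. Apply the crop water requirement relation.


Approach: apply the crop water requirement relation, CWR = ET0 * Kc * days.
CWR = 7.987 * 0.5484 * 29 = 127.0 mm
Therefore the crop water requirement = 127.0 mm.


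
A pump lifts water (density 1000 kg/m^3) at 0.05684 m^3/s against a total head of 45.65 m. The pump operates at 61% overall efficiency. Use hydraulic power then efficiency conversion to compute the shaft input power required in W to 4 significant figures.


Approach: apply hydraulic power then efficiency conversion, P = rho*g*Q*H; P_in = P/eta.
Step 1 — hydraulic power (P = rho*g*Q*H):
  P = 1000 * 9.81 * 0.05684 * 45.65 = 25454.5 W
Step 2 — input power: P_in = P/eta = 25454.5 / 0.61 = 41730 W
Therefore the shaft input power required = 41730 W.


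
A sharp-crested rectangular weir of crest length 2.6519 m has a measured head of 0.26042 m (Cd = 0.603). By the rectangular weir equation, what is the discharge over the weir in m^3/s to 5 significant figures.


Approach: apply the rectangular weir equation, Q = (2/3)*Cd*L*sqrt(2g)*H^1.5.
Q = (2/3)*0.603*2.6519*sqrt(2*9.81)*0.26042^1.5 = 0.62754 m^3/s
Therefore the discharge over the weir = 0.62754 m^3/s.


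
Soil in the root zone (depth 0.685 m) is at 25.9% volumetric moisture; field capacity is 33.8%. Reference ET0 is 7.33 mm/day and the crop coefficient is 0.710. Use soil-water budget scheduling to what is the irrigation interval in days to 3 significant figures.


Approach: apply soil-water budget scheduling, SMD = (FC-theta)/100*depth*1000; ETc = ET0*Kc; interval = SMD/ETc.
Step 1 — soil moisture deficit:
  SMD = (33.8 - 25.9)/100 * 0.685 * 1000 = 54.115 mm
Step 2 — daily crop ET (ETc = ET0*Kc):
  ETc = 7.33 * 0.710 = 5.2043 mm/day
Step 3 — irrigation interval (SMD/ETc):
  interval = 54.115 / 5.2043 = 10.4 days
Therefore the irrigation interval = 10.4 days.


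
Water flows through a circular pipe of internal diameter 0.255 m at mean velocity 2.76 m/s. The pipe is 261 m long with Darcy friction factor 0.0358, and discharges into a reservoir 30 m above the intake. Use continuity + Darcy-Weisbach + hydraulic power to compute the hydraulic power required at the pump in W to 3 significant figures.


Approach: apply continuity + Darcy-Weisbach + hydraulic power, Q = A*v; hf = f*(L/D)*(v^2/(2g)); H = static + hf; P = rho*g*Q*H.
Step 1 — flow rate (continuity, Q = A*v):
  A = pi*(0.255/2)^2 = 0.051071 m^2
  Q = 0.051071 * 2.76 = 0.14095 m^3/s
Step 2 — friction head loss (Darcy-Weisbach):
  hf = 0.0358 * (261/0.255) * (2.76^2 / (2*9.81))
  hf = 14.227 m
Step 3 — total head: H = 30 + 14.227 = 44.227 m
Step 4 — hydraulic power (P = rho*g*Q*H):
  P = 1000 * 9.81 * 0.14095 * 44.227 = 61200 W
Therefore the hydraulic power required at the pump = 61200 W.


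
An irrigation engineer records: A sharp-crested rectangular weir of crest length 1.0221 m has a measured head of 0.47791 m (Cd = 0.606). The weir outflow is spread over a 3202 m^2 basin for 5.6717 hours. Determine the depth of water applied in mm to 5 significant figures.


Approach: apply the rectangular weir equation with a volume-to-depth conversion, Q = (2/3)*Cd*L*sqrt(2g)*H^1.5; d = Q*t/A * 1000.
Step 1 — weir discharge:
  Q = (2/3)*0.606*1.0221*sqrt(2*9.81)*0.47791^1.5 = 0.6042873 m^3/s
Step 2 — volume: V = 0.6042873 * 5.6717*3600 = 12338.41 m^3
Step 3 — depth: d = V/A * 1000 = 12338.41/3202 * 1000 = 3853.3 mm
Therefore the depth of water applied = 3853.3 mm.


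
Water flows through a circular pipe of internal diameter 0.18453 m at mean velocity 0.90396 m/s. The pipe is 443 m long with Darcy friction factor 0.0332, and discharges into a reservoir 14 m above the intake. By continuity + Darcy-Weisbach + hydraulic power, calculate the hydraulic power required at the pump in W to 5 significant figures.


Approach: apply continuity + Darcy-Weisbach + hydraulic power, Q = A*v; hf = f*(L/D)*(v^2/(2g)); H = static + hf; P = rho*g*Q*H.
Step 1 — flow rate (continuity, Q = A*v):
  A = pi*(0.18453/2)^2 = 0.02674384 m^2
  Q = 0.02674384 * 0.90396 = 0.02417537 m^3/s
Step 2 — friction head loss (Darcy-Weisbach):
  hf = 0.0332 * (443/0.18453) * (0.90396^2 / (2*9.81))
  hf = 3.319512 m
Step 3 — total head: H = 14 + 3.319512 = 17.31951 m
Step 4 — hydraulic power (P = rho*g*Q*H):
  P = 1000 * 9.81 * 0.02417537 * 17.31951 = 4107.5 W
Therefore the hydraulic power required at the pump = 4107.5 W.


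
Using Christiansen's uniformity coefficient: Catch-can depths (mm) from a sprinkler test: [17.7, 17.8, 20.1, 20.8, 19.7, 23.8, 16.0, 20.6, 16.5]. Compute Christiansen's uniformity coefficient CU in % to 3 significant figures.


Approach: apply Christiansen's uniformity coefficient, CU = (1 - mean_abs_deviation/mean)*100.
mean = 19.222 mm
mean |d_i - mean| = 1.9753 mm
CU = (1 - 1.9753/19.222)*100 = 89.7 %
Therefore Christiansen's uniformity coefficient CU = 89.7 %.


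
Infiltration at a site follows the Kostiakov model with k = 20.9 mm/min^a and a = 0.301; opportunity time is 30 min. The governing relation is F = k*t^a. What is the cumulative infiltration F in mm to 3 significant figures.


F = 20.9 * 30^0.301 = 58.2 mm
Therefore the cumulative infiltration F = 58.2 mm.


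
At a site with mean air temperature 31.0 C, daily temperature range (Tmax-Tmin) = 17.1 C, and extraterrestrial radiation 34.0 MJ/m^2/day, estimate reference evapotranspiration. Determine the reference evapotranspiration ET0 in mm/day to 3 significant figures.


Approach: apply the Hargreaves-Samani method, ET0 = 0.0023*(Tmean+17.8)*sqrt(Tmax-Tmin)*0.408*Ra.
ET0 = 0.0023*(31.0+17.8)*sqrt(17.1)*0.408*34.0 = 6.44 mm/day
Therefore the reference evapotranspiration ET0 = 6.44 mm/day.


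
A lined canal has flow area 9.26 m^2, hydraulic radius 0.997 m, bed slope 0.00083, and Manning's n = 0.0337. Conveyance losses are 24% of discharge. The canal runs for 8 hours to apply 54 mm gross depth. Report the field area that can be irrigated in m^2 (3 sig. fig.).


Approach: apply Manning's equation with a conveyance and depth budget, Q = (1/n)*A*R^(2/3)*S^(1/2); Q_field = Q*(1-loss); Area = Q_field*t/(d/1000).
Step 1 — canal discharge (Manning's equation):
  Q = (1/0.0337) * 9.26 * 0.997^(2/3) * 0.00083^(1/2) = 7.9004 m^3/s
Step 2 — delivered flow: Q_field = 7.9004*(1 - 24/100) = 6.0043 m^3/s
Step 3 — volume delivered: V = 6.0043 * 8*3600 = 172920 m^3
Step 4 — area served: A = V / (depth/1000) = 172920 / 0.054 = 3200000 m^2
Therefore the field area that can be irrigated = 3200000 m^2.


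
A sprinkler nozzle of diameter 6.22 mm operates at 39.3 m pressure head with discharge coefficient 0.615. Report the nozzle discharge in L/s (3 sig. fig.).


Approach: apply the orifice equation, Q = Cd*A*sqrt(2*g*h), A = pi*(d/2)^2.
A = pi*(6.22e-3/2)^2 = 3.0386e-05 m^2
Q = 0.615 * 3.0386e-05 * sqrt(2*9.81*39.3) * 1000 = 0.519 L/s
Therefore the nozzle discharge = 0.519 L/s.


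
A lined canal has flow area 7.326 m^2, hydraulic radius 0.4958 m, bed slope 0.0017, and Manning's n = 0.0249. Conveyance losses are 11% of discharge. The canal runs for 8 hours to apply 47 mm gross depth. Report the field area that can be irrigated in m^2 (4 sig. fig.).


Approach: apply Manning's equation with a conveyance and depth budget, Q = (1/n)*A*R^(2/3)*S^(1/2); Q_field = Q*(1-loss); Area = Q_field*t/(d/1000).
Step 1 — canal discharge (Manning's equation):
  Q = (1/0.0249) * 7.326 * 0.4958^(2/3) * 0.0017^(1/2) = 7.59912 m^3/s
Step 2 — delivered flow: Q_field = 7.59912*(1 - 11/100) = 6.76321 m^3/s
Step 3 — volume delivered: V = 6.76321 * 8*3600 = 194781 m^3
Step 4 — area served: A = V / (depth/1000) = 194781 / 0.047 = 4144000 m^2
Therefore the field area that can be irrigated = 4144000 m^2.


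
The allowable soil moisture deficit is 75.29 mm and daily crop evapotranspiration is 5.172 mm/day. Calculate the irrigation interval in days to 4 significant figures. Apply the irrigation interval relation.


Approach: apply the irrigation interval relation, interval = SMD / ETc.
interval = 75.29 / 5.172 = 14.56 days
Therefore the irrigation interval = 14.56 days.


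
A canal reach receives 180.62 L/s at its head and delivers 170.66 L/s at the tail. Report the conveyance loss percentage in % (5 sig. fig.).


Approach: apply the conveyance loss ratio, loss% = ((Q_head - Q_tail)/Q_head)*100.
loss = ((180.62 - 170.66)/180.62)*100 = 5.5143 %
Therefore the conveyance loss percentage = 5.5143 %.


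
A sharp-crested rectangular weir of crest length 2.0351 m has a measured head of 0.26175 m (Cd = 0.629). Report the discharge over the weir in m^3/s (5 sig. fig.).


Approach: apply the rectangular weir equation, Q = (2/3)*Cd*L*sqrt(2g)*H^1.5.
Q = (2/3)*0.629*2.0351*sqrt(2*9.81)*0.26175^1.5 = 0.50620 m^3/s
Therefore the discharge over the weir = 0.50620 m^3/s.


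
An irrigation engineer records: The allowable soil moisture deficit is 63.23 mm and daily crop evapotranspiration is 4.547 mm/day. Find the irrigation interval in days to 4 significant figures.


Approach: apply the irrigation interval relation, interval = SMD / ETc.
interval = 63.23 / 4.547 = 13.91 days
Therefore the irrigation interval = 13.91 days.


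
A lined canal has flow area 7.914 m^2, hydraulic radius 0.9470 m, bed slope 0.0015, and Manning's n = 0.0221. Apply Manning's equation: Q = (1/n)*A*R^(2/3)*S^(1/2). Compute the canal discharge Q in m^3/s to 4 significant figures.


Q = (1/0.0221) * 7.914 * 0.9470^(2/3) * 0.0015^(1/2) = 13.37 m^3/s
Therefore the canal discharge Q = 13.37 m^3/s.


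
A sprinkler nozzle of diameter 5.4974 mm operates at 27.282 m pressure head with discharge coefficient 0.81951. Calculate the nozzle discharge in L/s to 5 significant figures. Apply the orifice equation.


Approach: apply the orifice equation, Q = Cd*A*sqrt(2*g*h), A = pi*(d/2)^2.
A = pi*(5.4974e-3/2)^2 = 2.373584e-05 m^2
Q = 0.81951 * 2.373584e-05 * sqrt(2*9.81*27.282) * 1000 = 0.45004 L/s
Therefore the nozzle discharge = 0.45004 L/s.


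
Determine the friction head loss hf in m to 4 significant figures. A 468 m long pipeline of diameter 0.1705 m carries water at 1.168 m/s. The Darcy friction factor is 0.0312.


Approach: apply the Darcy-Weisbach equation, hf = f*(L/D)*(v^2/(2g)).
hf = 0.0312 * (468/0.1705) * (1.168^2 / (2*9.81))
hf = 5.955 m
Therefore the friction head loss hf = 5.955 m.


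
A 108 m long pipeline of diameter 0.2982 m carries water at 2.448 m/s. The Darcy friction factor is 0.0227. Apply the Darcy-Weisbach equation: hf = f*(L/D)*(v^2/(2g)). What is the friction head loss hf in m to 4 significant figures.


hf = 0.0227 * (108/0.2982) * (2.448^2 / (2*9.81))
hf = 2.511 m
Therefore the friction head loss hf = 2.511 m.


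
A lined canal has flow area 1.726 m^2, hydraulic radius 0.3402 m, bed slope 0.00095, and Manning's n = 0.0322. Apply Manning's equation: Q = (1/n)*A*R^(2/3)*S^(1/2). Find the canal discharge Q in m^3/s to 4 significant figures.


Q = (1/0.0322) * 1.726 * 0.3402^(2/3) * 0.00095^(1/2) = 0.8051 m^3/s
Therefore the canal discharge Q = 0.8051 m^3/s.


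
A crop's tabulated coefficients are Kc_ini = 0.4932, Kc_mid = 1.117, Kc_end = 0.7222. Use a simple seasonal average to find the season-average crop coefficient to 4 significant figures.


Approach: apply a simple seasonal average, Kc_avg = (Kc_ini + Kc_mid + Kc_end)/3.
Kc_avg = (0.4932 + 1.117 + 0.7222)/3 = 0.7775
Therefore the season-average crop coefficient = 0.7775.


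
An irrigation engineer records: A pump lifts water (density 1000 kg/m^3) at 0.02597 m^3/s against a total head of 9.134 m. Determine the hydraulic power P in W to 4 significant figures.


Approach: apply the hydraulic power relation, P = rho*g*Q*H.
P = 1000 * 9.81 * 0.02597 * 9.134 = 2327 W
Therefore the hydraulic power P = 2327 W.


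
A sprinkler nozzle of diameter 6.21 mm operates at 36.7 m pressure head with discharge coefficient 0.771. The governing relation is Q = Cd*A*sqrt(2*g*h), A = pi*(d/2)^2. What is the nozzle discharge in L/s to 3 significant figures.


A = pi*(6.21e-3/2)^2 = 3.0288e-05 m^2
Q = 0.771 * 3.0288e-05 * sqrt(2*9.81*36.7) * 1000 = 0.627 L/s
Therefore the nozzle discharge = 0.627 L/s.


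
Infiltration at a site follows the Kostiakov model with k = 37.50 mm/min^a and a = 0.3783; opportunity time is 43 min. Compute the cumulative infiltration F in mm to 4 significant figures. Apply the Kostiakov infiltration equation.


Approach: apply the Kostiakov infiltration equation, F = k*t^a.
F = 37.50 * 43^0.3783 = 155.6 mm
Therefore the cumulative infiltration F = 155.6 mm.


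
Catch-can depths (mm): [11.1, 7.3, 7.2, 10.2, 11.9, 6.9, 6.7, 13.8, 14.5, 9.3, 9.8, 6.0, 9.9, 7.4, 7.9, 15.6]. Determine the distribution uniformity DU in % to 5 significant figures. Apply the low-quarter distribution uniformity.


Approach: apply the low-quarter distribution uniformity, DU = (mean of lowest quarter of readings / overall mean)*100.
sorted lowest 4 of 16: [6.0, 6.7, 6.9, 7.2] -> mean = 6.700000 mm
overall mean = 9.718750 mm
DU = (6.700000/9.718750)*100 = 68.939 %
Therefore the distribution uniformity DU = 68.939 %.


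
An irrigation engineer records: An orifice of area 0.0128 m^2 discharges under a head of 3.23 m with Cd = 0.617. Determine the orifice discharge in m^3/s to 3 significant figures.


Approach: apply the orifice equation, Q = Cd*A*sqrt(2*g*h).
Q = 0.617 * 0.0128 * sqrt(2*9.81*3.23) = 0.0629 m^3/s
Therefore the orifice discharge = 0.0629 m^3/s.


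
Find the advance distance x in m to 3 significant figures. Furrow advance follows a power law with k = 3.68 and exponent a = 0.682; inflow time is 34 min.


Approach: apply the power-law advance function, x = k*t^a.
x = 3.68 * 34^0.682 = 40.8 m
Therefore the advance distance x = 40.8 m.


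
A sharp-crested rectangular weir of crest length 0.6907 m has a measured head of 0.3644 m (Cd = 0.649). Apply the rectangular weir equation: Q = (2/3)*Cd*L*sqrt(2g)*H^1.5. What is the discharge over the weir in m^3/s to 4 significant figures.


Q = (2/3)*0.649*0.6907*sqrt(2*9.81)*0.3644^1.5 = 0.2912 m^3/s
Therefore the discharge over the weir = 0.2912 m^3/s.


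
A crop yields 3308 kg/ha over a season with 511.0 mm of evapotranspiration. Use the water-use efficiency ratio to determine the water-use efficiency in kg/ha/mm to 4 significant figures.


Approach: apply the water-use efficiency ratio, WUE = yield/ET.
WUE = 3308 / 511.0 = 6.474 kg/ha/mm
Therefore the water-use efficiency = 6.474 kg/ha/mm.


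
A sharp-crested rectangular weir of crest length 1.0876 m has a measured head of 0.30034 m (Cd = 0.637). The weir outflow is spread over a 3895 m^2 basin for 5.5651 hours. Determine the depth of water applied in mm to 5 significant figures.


Approach: apply the rectangular weir equation with a volume-to-depth conversion, Q = (2/3)*Cd*L*sqrt(2g)*H^1.5; d = Q*t/A * 1000.
Step 1 — weir discharge:
  Q = (2/3)*0.637*1.0876*sqrt(2*9.81)*0.30034^1.5 = 0.3367337 m^3/s
Step 2 — volume: V = 0.3367337 * 5.5651*3600 = 6746.245 m^3
Step 3 — depth: d = V/A * 1000 = 6746.245/3895 * 1000 = 1732.0 mm
Therefore the depth of water applied = 1732.0 mm.


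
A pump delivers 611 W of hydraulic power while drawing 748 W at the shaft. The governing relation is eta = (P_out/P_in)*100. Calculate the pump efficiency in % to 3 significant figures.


eta = (611 / 748) * 100 = 81.7 %
Therefore the pump efficiency = 81.7 %.


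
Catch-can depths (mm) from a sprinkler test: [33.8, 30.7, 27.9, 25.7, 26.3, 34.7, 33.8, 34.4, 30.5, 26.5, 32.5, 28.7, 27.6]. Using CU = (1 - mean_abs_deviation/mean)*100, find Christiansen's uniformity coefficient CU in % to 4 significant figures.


mean = 30.2385 mm
mean |d_i - mean| = 2.88166 mm
CU = (1 - 2.88166/30.2385)*100 = 90.47 %
Therefore Christiansen's uniformity coefficient CU = 90.47 %.


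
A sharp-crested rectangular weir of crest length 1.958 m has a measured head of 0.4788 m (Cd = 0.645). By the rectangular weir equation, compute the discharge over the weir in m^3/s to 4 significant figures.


Approach: apply the rectangular weir equation, Q = (2/3)*Cd*L*sqrt(2g)*H^1.5.
Q = (2/3)*0.645*1.958*sqrt(2*9.81)*0.4788^1.5 = 1.236 m^3/s
Therefore the discharge over the weir = 1.236 m^3/s.


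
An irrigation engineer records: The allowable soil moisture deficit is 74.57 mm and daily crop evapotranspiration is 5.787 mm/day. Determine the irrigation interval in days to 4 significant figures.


Approach: apply the irrigation interval relation, interval = SMD / ETc.
interval = 74.57 / 5.787 = 12.89 days
Therefore the irrigation interval = 12.89 days.


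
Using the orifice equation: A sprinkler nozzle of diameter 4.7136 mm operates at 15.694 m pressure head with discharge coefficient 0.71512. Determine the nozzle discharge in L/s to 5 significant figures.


Approach: apply the orifice equation, Q = Cd*A*sqrt(2*g*h), A = pi*(d/2)^2.
A = pi*(4.7136e-3/2)^2 = 1.745000e-05 m^2
Q = 0.71512 * 1.745000e-05 * sqrt(2*9.81*15.694) * 1000 = 0.21897 L/s
Therefore the nozzle discharge = 0.21897 L/s.


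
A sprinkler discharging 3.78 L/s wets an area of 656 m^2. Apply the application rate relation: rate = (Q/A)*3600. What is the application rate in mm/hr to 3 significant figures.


rate = (3.78 / 656) * 3600 = 20.7 mm/hr
Therefore the application rate = 20.7 mm/hr.


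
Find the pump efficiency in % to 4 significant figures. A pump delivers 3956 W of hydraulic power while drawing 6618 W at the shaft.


Approach: apply the efficiency ratio, eta = (P_out/P_in)*100.
eta = (3956 / 6618) * 100 = 59.78 %
Therefore the pump efficiency = 59.78 %.


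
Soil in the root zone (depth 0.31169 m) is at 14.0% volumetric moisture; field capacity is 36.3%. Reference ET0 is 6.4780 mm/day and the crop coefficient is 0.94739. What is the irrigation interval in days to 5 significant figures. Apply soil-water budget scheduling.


Approach: apply soil-water budget scheduling, SMD = (FC-theta)/100*depth*1000; ETc = ET0*Kc; interval = SMD/ETc.
Step 1 — soil moisture deficit:
  SMD = (36.3 - 14.0)/100 * 0.31169 * 1000 = 69.50687 mm
Step 2 — daily crop ET (ETc = ET0*Kc):
  ETc = 6.4780 * 0.94739 = 6.137192 mm/day
Step 3 — irrigation interval (SMD/ETc):
  interval = 69.50687 / 6.137192 = 11.326 days
Therefore the irrigation interval = 11.326 days.


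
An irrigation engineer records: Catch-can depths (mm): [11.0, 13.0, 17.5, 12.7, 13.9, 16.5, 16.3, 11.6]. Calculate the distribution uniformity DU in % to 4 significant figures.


Approach: apply the low-quarter distribution uniformity, DU = (mean of lowest quarter of readings / overall mean)*100.
sorted lowest 2 of 8: [11.0, 11.6] -> mean = 11.3000 mm
overall mean = 14.0625 mm
DU = (11.3000/14.0625)*100 = 80.36 %
Therefore the distribution uniformity DU = 80.36 %.
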